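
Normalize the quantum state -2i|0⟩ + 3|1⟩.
-0.5547i|0⟩ + 0.8321|1⟩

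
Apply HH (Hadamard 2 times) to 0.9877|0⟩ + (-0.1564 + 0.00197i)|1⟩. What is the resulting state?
0.9877|0⟩ + (-0.1564 + 0.00197i)|1⟩

H² = I, so an even number of Hadamards cancels: H^2 = I and the state is unchanged.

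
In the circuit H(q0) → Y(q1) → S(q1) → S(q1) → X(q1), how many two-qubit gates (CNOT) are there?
0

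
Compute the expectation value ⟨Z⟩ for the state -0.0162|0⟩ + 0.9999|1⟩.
-0.9995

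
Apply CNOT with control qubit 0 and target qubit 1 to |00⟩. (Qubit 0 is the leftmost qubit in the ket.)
|00⟩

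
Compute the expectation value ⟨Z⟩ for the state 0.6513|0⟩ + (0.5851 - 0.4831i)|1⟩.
-0.1515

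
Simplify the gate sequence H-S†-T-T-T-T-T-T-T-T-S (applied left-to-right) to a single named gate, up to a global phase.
H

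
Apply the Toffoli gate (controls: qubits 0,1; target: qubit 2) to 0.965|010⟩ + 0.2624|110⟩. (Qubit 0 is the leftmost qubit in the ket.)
0.965|010⟩ + 0.2624|111⟩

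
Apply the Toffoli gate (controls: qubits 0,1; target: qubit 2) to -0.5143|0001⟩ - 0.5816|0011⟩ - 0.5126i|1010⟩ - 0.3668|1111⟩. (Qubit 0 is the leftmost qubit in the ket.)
-0.5143|0001⟩ - 0.5816|0011⟩ - 0.5126i|1010⟩ - 0.3668|1101⟩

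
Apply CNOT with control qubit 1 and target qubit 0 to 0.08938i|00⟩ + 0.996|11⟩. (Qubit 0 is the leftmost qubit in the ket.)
0.08938i|00⟩ + 0.996|01⟩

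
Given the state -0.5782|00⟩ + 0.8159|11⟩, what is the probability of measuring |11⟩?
0.6657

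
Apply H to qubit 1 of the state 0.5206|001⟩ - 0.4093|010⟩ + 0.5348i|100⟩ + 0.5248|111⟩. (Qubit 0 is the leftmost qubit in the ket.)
-0.2894|000⟩ + 0.3681|001⟩ + 0.2894|010⟩ + 0.3681|011⟩ + 0.3782i|100⟩ + 0.3711|101⟩ + 0.3782i|110⟩ - 0.3711|111⟩

H on qubit 1 mixes each pair of kets that differ only in qubit 1: amplitudes (a, b) of (|…0…⟩, |…1…⟩) become ((a + b)/√2, (a − b)/√2). Kets absent from the input have amplitude 0.
(|000⟩, |010⟩): (a, b) = (0, -0.4093) → (-0.2894, 0.2894)
(|001⟩, |011⟩): (a, b) = (0.5206, 0) → (0.3681, 0.3681)
(|100⟩, |110⟩): (a, b) = (0.5348i, 0) → (0.3782i, 0.3782i)
(|101⟩, |111⟩): (a, b) = (0, 0.5248) → (0.3711, -0.3711)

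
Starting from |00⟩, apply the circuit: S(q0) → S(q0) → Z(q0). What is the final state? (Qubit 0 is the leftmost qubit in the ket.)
|00⟩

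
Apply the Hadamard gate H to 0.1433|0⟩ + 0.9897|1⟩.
0.8012|0⟩ - 0.5985|1⟩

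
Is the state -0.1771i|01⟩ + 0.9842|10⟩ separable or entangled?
Entangled

Writing the state as a|00⟩ + b|01⟩ + c|10⟩ + d|11⟩, it is a product state iff ad − bc = 0.
Here (a, b, c, d) = (0, -0.1771i, 0.9842, 0): ad − bc = (0)(0) − (-0.1771i)(0.9842) = 0.1743i ≠ 0, so the state is entangled.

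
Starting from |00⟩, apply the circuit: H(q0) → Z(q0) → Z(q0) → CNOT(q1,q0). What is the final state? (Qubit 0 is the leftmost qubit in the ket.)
1/√2|00⟩ + 1/√2|10⟩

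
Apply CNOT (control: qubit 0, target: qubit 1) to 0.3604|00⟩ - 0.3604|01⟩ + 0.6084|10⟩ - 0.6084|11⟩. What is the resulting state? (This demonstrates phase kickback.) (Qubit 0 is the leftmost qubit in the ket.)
0.3604|00⟩ - 0.3604|01⟩ - 0.6084|10⟩ + 0.6084|11⟩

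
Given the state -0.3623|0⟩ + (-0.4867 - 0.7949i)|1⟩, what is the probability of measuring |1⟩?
0.8687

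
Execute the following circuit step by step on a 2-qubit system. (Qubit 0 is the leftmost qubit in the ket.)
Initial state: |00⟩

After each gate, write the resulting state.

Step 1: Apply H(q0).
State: 1/√2|00⟩ + 1/√2|10⟩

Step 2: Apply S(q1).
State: 1/√2|00⟩ + 1/√2|10⟩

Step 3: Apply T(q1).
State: 1/√2|00⟩ + 1/√2|10⟩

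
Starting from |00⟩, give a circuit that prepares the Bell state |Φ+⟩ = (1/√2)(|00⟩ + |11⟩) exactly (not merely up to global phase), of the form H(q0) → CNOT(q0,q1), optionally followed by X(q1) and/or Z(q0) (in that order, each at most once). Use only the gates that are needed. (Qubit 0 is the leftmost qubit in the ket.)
H(q0) → CNOT(q0,q1)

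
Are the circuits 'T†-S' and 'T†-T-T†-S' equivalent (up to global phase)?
Yes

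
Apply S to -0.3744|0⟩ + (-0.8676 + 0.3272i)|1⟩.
-0.3744|0⟩ + (-0.3272 - 0.8676i)|1⟩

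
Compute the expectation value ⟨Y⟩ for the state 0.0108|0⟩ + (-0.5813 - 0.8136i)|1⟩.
-0.01757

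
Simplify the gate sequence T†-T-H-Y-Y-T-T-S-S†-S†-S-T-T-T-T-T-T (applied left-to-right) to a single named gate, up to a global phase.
H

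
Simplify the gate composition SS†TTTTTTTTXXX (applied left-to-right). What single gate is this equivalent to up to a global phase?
X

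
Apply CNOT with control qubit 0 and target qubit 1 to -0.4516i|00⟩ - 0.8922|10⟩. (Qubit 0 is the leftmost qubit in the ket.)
-0.4516i|00⟩ - 0.8922|11⟩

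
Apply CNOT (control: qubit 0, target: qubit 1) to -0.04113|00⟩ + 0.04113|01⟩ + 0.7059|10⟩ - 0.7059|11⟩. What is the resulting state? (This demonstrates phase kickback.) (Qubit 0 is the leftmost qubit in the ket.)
-0.04113|00⟩ + 0.04113|01⟩ - 0.7059|10⟩ + 0.7059|11⟩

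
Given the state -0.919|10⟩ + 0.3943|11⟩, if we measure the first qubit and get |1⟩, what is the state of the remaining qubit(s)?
-0.919|0⟩ + 0.3943|1⟩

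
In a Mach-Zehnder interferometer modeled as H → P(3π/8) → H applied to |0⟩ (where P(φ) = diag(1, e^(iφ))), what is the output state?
(0.6913 + 0.4619i)|0⟩ + (0.3087 - 0.4619i)|1⟩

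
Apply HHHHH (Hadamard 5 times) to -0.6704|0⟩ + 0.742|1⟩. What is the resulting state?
0.05063|0⟩ - 0.9987|1⟩

H² = I, so H^5 = H: a single Hadamard. With (a, b) = (-0.6704, 0.742), H gives ((a + b)/√2, (a − b)/√2) = (0.05063, -0.9987).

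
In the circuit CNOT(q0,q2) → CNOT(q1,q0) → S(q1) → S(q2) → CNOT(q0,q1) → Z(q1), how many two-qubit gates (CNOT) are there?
3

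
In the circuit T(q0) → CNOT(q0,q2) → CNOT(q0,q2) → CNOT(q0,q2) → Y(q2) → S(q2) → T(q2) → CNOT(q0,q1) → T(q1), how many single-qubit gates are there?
5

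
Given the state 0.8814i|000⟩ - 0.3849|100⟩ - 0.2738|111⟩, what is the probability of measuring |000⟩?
0.7769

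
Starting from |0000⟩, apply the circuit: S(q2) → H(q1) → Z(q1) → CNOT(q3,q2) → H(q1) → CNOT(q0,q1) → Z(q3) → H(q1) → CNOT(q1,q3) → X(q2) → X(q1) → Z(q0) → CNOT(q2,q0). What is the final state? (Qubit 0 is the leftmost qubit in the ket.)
-1/√2|1011⟩ + 1/√2|1110⟩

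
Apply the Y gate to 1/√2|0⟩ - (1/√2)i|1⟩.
-1/√2|0⟩ + (1/√2)i|1⟩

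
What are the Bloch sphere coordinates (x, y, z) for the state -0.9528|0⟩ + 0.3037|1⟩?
(-0.5787, 0, 0.8156)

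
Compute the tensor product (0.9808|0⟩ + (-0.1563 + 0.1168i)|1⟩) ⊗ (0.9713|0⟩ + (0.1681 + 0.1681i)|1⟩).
0.9527|00⟩ + (0.1649 + 0.1649i)|01⟩ + (-0.1518 + 0.1134i)|10⟩ + (-0.04591 - 0.00664i)|11⟩

amp(|b₁b₂…⟩) = product of the factor amplitudes for bits b₁, b₂, …; only kets whose every factor amplitude is nonzero survive.
|00⟩: (0.9808)(0.9713) = 0.9527
|01⟩: (0.9808)(0.1681 + 0.1681i) = (0.1649 + 0.1649i)
|10⟩: (-0.1563 + 0.1168i)(0.9713) = (-0.1518 + 0.1134i)
|11⟩: (-0.1563 + 0.1168i)(0.1681 + 0.1681i) = (-0.04591 - 0.00664i)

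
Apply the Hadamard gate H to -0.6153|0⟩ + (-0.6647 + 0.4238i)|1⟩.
(-0.9051 + 0.2997i)|0⟩ + (0.03493 - 0.2997i)|1⟩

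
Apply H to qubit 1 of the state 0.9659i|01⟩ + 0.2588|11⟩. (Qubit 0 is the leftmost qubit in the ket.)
0.683i|00⟩ - 0.683i|01⟩ + 0.183|10⟩ - 0.183|11⟩

H on qubit 1 mixes each pair of kets that differ only in qubit 1: amplitudes (a, b) of (|…0…⟩, |…1…⟩) become ((a + b)/√2, (a − b)/√2). Kets absent from the input have amplitude 0.
(|00⟩, |01⟩): (a, b) = (0, 0.9659i) → (0.683i, -0.683i)
(|10⟩, |11⟩): (a, b) = (0, 0.2588) → (0.183, -0.183)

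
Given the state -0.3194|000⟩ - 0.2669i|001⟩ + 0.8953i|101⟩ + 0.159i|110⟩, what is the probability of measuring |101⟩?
0.8016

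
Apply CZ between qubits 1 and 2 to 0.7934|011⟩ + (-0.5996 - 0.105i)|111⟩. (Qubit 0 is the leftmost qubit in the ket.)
-0.7934|011⟩ + (0.5996 + 0.105i)|111⟩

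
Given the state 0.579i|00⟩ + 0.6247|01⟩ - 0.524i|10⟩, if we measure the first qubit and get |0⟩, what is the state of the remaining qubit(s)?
0.6798i|0⟩ + 0.7334|1⟩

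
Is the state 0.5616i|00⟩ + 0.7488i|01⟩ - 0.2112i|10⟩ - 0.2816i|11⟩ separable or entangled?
Separable

Writing the state as a|00⟩ + b|01⟩ + c|10⟩ + d|11⟩, it is a product state iff ad − bc = 0.
Here (a, b, c, d) = (0.5616i, 0.7488i, -0.2112i, -0.2816i): ad − bc = (0.5616i)(-0.2816i) − (0.7488i)(-0.2112i) = 0, so the state is separable.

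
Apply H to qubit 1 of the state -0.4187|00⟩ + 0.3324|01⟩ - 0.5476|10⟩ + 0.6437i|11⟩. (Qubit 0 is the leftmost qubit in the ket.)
-0.06102|00⟩ - 0.5311|01⟩ + (-0.3872 + 0.4552i)|10⟩ + (-0.3872 - 0.4552i)|11⟩

H on qubit 1 mixes each pair of kets that differ only in qubit 1: amplitudes (a, b) of (|…0…⟩, |…1…⟩) become ((a + b)/√2, (a − b)/√2). Kets absent from the input have amplitude 0.
(|00⟩, |01⟩): (a, b) = (-0.4187, 0.3324) → (-0.06102, -0.5311)
(|10⟩, |11⟩): (a, b) = (-0.5476, 0.6437i) → ((-0.3872 + 0.4552i), (-0.3872 - 0.4552i))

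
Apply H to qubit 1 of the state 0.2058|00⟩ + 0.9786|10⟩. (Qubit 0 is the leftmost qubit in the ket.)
0.1455|00⟩ + 0.1455|01⟩ + 0.692|10⟩ + 0.692|11⟩

H on qubit 1 mixes each pair of kets that differ only in qubit 1: amplitudes (a, b) of (|…0…⟩, |…1…⟩) become ((a + b)/√2, (a − b)/√2). Kets absent from the input have amplitude 0.
(|00⟩, |01⟩): (a, b) = (0.2058, 0) → (0.1455, 0.1455)
(|10⟩, |11⟩): (a, b) = (0.9786, 0) → (0.692, 0.692)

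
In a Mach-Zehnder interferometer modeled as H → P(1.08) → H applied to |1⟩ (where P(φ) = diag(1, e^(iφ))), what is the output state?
(0.2643 - 0.441i)|0⟩ + (0.7357 + 0.441i)|1⟩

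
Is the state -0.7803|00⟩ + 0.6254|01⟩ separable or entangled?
Separable

Writing the state as a|00⟩ + b|01⟩ + c|10⟩ + d|11⟩, it is a product state iff ad − bc = 0.
Here (a, b, c, d) = (-0.7803, 0.6254, 0, 0): ad − bc = (-0.7803)(0) − (0.6254)(0) = 0, so the state is separable.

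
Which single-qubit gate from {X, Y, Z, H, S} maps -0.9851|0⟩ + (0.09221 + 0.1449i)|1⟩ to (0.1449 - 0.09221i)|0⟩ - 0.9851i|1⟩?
Y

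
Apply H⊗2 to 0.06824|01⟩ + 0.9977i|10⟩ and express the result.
(0.03412 + 0.4989i)|00⟩ + (-0.03412 + 0.4989i)|01⟩ + (0.03412 - 0.4989i)|10⟩ + (-0.03412 - 0.4989i)|11⟩

H⊗2 gives amp(|y⟩) = (1/2) Σ_x (−1)^(x·y) amp(|x⟩), where x·y is the number of positions in which both x and y have a 1.
|00⟩: (0.06824 + 0.9977i)/2 = (0.03412 + 0.4989i)
|01⟩: (-0.06824 + 0.9977i)/2 = (-0.03412 + 0.4989i)
|10⟩: (0.06824 - 0.9977i)/2 = (0.03412 - 0.4989i)
|11⟩: (-0.06824 - 0.9977i)/2 = (-0.03412 - 0.4989i)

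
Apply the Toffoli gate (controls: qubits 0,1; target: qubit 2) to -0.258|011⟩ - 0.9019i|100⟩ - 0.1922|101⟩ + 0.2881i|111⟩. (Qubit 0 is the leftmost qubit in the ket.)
-0.258|011⟩ - 0.9019i|100⟩ - 0.1922|101⟩ + 0.2881i|110⟩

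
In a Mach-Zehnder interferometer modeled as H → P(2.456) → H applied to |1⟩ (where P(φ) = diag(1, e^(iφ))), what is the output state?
(0.887 - 0.3166i)|0⟩ + (0.113 + 0.3166i)|1⟩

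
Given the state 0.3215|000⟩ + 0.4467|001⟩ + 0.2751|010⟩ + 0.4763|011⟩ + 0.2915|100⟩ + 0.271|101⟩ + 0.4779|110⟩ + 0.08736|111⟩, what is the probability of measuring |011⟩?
0.2269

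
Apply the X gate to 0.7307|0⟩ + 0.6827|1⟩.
0.6827|0⟩ + 0.7307|1⟩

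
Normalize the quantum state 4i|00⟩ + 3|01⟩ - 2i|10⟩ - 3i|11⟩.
0.6489i|00⟩ + 0.4867|01⟩ - 0.3244i|10⟩ - 0.4867i|11⟩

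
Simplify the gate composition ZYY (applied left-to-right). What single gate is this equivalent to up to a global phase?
Z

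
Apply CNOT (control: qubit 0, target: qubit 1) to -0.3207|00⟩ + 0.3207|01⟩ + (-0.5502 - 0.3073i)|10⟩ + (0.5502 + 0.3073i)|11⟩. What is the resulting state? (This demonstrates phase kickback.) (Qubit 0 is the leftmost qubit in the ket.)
-0.3207|00⟩ + 0.3207|01⟩ + (0.5502 + 0.3073i)|10⟩ + (-0.5502 - 0.3073i)|11⟩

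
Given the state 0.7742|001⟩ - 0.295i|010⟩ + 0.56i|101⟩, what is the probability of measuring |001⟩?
0.5994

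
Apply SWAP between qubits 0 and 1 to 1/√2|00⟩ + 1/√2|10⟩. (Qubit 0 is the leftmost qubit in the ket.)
1/√2|00⟩ + 1/√2|01⟩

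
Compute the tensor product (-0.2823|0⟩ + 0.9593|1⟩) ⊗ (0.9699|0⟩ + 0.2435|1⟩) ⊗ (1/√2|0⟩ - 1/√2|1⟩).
-0.1936|000⟩ + 0.1936|001⟩ - 0.04861|010⟩ + 0.04861|011⟩ + 0.6579|100⟩ - 0.6579|101⟩ + 0.1652|110⟩ - 0.1652|111⟩

amp(|b₁b₂…⟩) = product of the factor amplitudes for bits b₁, b₂, …; only kets whose every factor amplitude is nonzero survive.
|000⟩: (-0.2823)(0.9699)(1/√2) = -0.1936
|001⟩: (-0.2823)(0.9699)(-1/√2) = 0.1936
|010⟩: (-0.2823)(0.2435)(1/√2) = -0.04861
|011⟩: (-0.2823)(0.2435)(-1/√2) = 0.04861
|100⟩: (0.9593)(0.9699)(1/√2) = 0.6579
|101⟩: (0.9593)(0.9699)(-1/√2) = -0.6579
|110⟩: (0.9593)(0.2435)(1/√2) = 0.1652
|111⟩: (0.9593)(0.2435)(-1/√2) = -0.1652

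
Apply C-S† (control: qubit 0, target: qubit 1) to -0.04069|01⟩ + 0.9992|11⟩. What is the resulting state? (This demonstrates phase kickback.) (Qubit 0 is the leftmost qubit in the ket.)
-0.04069|01⟩ - 0.9992i|11⟩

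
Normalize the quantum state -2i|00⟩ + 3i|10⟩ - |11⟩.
-0.5345i|00⟩ + 0.8018i|10⟩ - 0.2673|11⟩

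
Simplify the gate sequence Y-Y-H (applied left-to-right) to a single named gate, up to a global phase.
H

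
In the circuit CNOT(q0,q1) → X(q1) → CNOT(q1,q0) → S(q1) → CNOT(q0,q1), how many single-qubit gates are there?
2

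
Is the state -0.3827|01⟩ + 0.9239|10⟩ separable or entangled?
Entangled

Writing the state as a|00⟩ + b|01⟩ + c|10⟩ + d|11⟩, it is a product state iff ad − bc = 0.
Here (a, b, c, d) = (0, -0.3827, 0.9239, 0): ad − bc = (0)(0) − (-0.3827)(0.9239) = 0.3536 ≠ 0, so the state is entangled.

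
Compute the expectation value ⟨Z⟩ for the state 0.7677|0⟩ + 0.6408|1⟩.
0.1787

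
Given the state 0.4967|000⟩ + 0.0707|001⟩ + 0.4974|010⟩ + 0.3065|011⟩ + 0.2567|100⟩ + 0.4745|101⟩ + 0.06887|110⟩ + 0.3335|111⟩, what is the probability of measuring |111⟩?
0.1112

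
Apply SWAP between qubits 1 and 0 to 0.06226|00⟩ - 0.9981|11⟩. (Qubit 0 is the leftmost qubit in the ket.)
0.06226|00⟩ - 0.9981|11⟩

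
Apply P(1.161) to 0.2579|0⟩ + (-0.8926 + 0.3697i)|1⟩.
0.2579|0⟩ + (-0.6947 - 0.6714i)|1⟩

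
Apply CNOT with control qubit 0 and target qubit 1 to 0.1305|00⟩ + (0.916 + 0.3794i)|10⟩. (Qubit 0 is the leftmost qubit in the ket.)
0.1305|00⟩ + (0.916 + 0.3794i)|11⟩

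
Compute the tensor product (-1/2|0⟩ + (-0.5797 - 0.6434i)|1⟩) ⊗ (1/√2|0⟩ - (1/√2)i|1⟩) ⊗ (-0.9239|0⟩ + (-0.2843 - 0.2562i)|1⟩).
0.3266|000⟩ + (0.1005 + 0.09058i)|001⟩ - 0.3266i|010⟩ + (0.09058 - 0.1005i)|011⟩ + (0.3787 + 0.4203i)|100⟩ + (-0.00002147 + 0.2344i)|101⟩ + (0.4203 - 0.3787i)|110⟩ + (0.2344 + 0.00002147i)|111⟩

amp(|b₁b₂…⟩) = product of the factor amplitudes for bits b₁, b₂, …; only kets whose every factor amplitude is nonzero survive.
|000⟩: (-1/2)(1/√2)(-0.9239) = 0.3266
|001⟩: (-1/2)(1/√2)(-0.2843 - 0.2562i) = (0.1005 + 0.09058i)
|010⟩: (-1/2)(-(1/√2)i)(-0.9239) = -0.3266i
|011⟩: (-1/2)(-(1/√2)i)(-0.2843 - 0.2562i) = (0.09058 - 0.1005i)
|100⟩: (-0.5797 - 0.6434i)(1/√2)(-0.9239) = (0.3787 + 0.4203i)
|101⟩: (-0.5797 - 0.6434i)(1/√2)(-0.2843 - 0.2562i) = (-0.00002147 + 0.2344i)
|110⟩: (-0.5797 - 0.6434i)(-(1/√2)i)(-0.9239) = (0.4203 - 0.3787i)
|111⟩: (-0.5797 - 0.6434i)(-(1/√2)i)(-0.2843 - 0.2562i) = (0.2344 + 0.00002147i)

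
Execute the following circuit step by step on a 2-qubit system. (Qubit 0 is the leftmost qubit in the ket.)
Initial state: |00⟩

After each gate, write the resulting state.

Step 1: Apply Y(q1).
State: i|01⟩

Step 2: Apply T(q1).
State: (-1/√2 + (1/√2)i)|01⟩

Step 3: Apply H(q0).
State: (-1/2 + (1/2)i)|01⟩ + (-1/2 + (1/2)i)|11⟩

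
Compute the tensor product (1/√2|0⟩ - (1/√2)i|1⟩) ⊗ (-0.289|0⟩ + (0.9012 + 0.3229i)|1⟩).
-0.2044|00⟩ + (0.6372 + 0.2283i)|01⟩ + 0.2044i|10⟩ + (0.2283 - 0.6372i)|11⟩

amp(|b₁b₂…⟩) = product of the factor amplitudes for bits b₁, b₂, …; only kets whose every factor amplitude is nonzero survive.
|00⟩: (1/√2)(-0.289) = -0.2044
|01⟩: (1/√2)(0.9012 + 0.3229i) = (0.6372 + 0.2283i)
|10⟩: (-(1/√2)i)(-0.289) = 0.2044i
|11⟩: (-(1/√2)i)(0.9012 + 0.3229i) = (0.2283 - 0.6372i)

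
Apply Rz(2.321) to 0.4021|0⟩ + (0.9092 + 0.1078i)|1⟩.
(0.1604 - 0.3687i)|0⟩ + (0.2638 + 0.8767i)|1⟩

Rz(2.321) = [[e^(−iθ/2), 0], [0, e^(iθ/2)]] with e^(±iθ/2) = cos(θ/2) ± i·sin(θ/2); θ = 2.321, cos(θ/2) ≈ 0.398881, sin(θ/2) ≈ 0.917003.
With a = amp(|0⟩) = 0.4021 and b = amp(|1⟩) = (0.9092 + 0.1078i):
new amp(|0⟩) = (0.398881 - 0.917003i)·a = (0.1604 - 0.3687i)
new amp(|1⟩) = (0.398881 + 0.917003i)·b = (0.2638 + 0.8767i)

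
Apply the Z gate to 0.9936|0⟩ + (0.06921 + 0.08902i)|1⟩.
0.9936|0⟩ + (-0.06921 - 0.08902i)|1⟩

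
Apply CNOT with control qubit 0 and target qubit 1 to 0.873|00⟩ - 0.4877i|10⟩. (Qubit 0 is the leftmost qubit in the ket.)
0.873|00⟩ - 0.4877i|11⟩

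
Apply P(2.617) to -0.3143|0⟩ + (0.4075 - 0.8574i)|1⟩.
-0.3143|0⟩ + (0.07674 + 0.9462i)|1⟩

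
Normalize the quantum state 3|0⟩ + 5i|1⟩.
0.5145|0⟩ + 0.8575i|1⟩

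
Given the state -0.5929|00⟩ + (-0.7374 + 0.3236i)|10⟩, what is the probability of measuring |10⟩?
0.6485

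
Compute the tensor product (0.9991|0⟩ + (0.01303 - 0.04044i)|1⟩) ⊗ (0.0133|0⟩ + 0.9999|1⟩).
0.01329|00⟩ + 0.999|01⟩ + (0.0001733 - 0.0005379i)|10⟩ + (0.01303 - 0.04044i)|11⟩

amp(|b₁b₂…⟩) = product of the factor amplitudes for bits b₁, b₂, …; only kets whose every factor amplitude is nonzero survive.
|00⟩: (0.9991)(0.0133) = 0.01329
|01⟩: (0.9991)(0.9999) = 0.999
|10⟩: (0.01303 - 0.04044i)(0.0133) = (0.0001733 - 0.0005379i)
|11⟩: (0.01303 - 0.04044i)(0.9999) = (0.01303 - 0.04044i)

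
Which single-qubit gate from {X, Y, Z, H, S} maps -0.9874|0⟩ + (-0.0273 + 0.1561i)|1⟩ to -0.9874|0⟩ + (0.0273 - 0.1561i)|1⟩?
Z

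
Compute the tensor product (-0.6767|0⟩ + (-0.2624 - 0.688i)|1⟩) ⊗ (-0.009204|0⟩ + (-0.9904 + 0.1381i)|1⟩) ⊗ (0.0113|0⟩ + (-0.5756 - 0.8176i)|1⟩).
0.00007038|000⟩ + (-0.003585 - 0.005092i)|001⟩ + (0.007573 - 0.001056i)|010⟩ + (-0.4622 - 0.4942i)|011⟩ + (0.00002729 + 0.00007156i)|100⟩ + (0.003787 - 0.00562i)|101⟩ + (0.00401 + 0.00729i)|110⟩ + (0.3232 - 0.6615i)|111⟩

amp(|b₁b₂…⟩) = product of the factor amplitudes for bits b₁, b₂, …; only kets whose every factor amplitude is nonzero survive.
|000⟩: (-0.6767)(-0.009204)(0.0113) = 0.00007038
|001⟩: (-0.6767)(-0.009204)(-0.5756 - 0.8176i) = (-0.003585 - 0.005092i)
|010⟩: (-0.6767)(-0.9904 + 0.1381i)(0.0113) = (0.007573 - 0.001056i)
|011⟩: (-0.6767)(-0.9904 + 0.1381i)(-0.5756 - 0.8176i) = (-0.4622 - 0.4942i)
|100⟩: (-0.2624 - 0.688i)(-0.009204)(0.0113) = (0.00002729 + 0.00007156i)
|101⟩: (-0.2624 - 0.688i)(-0.009204)(-0.5756 - 0.8176i) = (0.003787 - 0.00562i)
|110⟩: (-0.2624 - 0.688i)(-0.9904 + 0.1381i)(0.0113) = (0.00401 + 0.00729i)
|111⟩: (-0.2624 - 0.688i)(-0.9904 + 0.1381i)(-0.5756 - 0.8176i) = (0.3232 - 0.6615i)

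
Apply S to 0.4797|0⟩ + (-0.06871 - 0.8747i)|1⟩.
0.4797|0⟩ + (0.8747 - 0.06871i)|1⟩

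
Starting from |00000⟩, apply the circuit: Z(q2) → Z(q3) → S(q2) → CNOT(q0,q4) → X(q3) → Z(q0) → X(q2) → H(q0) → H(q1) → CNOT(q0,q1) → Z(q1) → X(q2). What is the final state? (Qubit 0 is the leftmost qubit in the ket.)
1/2|00010⟩ - 1/2|01010⟩ + 1/2|10010⟩ - 1/2|11010⟩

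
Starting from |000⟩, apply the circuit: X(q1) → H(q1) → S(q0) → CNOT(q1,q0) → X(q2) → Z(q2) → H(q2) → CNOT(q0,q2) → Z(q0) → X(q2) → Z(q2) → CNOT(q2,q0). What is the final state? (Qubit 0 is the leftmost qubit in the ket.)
1/2|000⟩ - 1/2|011⟩ + 1/2|101⟩ - 1/2|110⟩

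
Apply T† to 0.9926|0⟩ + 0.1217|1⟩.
0.9926|0⟩ + (0.08605 - 0.08605i)|1⟩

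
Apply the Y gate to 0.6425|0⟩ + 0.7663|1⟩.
-0.7663i|0⟩ + 0.6425i|1⟩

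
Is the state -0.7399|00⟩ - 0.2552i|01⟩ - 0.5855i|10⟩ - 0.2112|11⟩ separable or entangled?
Entangled

Writing the state as a|00⟩ + b|01⟩ + c|10⟩ + d|11⟩, it is a product state iff ad − bc = 0.
Here (a, b, c, d) = (-0.7399, -0.2552i, -0.5855i, -0.2112): ad − bc = (-0.7399)(-0.2112) − (-0.2552i)(-0.5855i) = 0.3057 ≠ 0, so the state is entangled.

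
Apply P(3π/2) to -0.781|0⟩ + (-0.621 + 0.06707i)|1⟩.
-0.781|0⟩ + (0.06707 + 0.621i)|1⟩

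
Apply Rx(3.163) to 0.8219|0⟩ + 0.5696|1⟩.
(-0.008797 - 0.5696i)|0⟩ + (-0.006097 - 0.8219i)|1⟩

Rx(3.163) = [[cos(θ/2), −i·sin(θ/2)], [−i·sin(θ/2), cos(θ/2)]]; θ = 3.163, cos(θ/2) ≈ -0.0107035, sin(θ/2) ≈ 0.999943.
With a = amp(|0⟩) = 0.8219 and b = amp(|1⟩) = 0.5696:
new amp(|0⟩) = (-0.0107035)·a + (-0.999943i)·b = (-0.008797 - 0.5696i)
new amp(|1⟩) = (-0.999943i)·a + (-0.0107035)·b = (-0.006097 - 0.8219i)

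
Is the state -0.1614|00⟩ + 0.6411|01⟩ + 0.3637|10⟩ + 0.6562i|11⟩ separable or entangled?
Entangled

Writing the state as a|00⟩ + b|01⟩ + c|10⟩ + d|11⟩, it is a product state iff ad − bc = 0.
Here (a, b, c, d) = (-0.1614, 0.6411, 0.3637, 0.6562i): ad − bc = (-0.1614)(0.6562i) − (0.6411)(0.3637) = (-0.2332 - 0.1059i) ≠ 0, so the state is entangled.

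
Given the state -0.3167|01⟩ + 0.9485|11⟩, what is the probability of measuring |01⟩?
0.1003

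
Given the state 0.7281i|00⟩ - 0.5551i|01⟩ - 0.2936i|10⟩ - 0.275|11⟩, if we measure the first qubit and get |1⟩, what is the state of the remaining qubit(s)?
-0.7298i|0⟩ - 0.6836|1⟩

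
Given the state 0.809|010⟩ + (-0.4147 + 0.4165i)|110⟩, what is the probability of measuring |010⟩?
0.6545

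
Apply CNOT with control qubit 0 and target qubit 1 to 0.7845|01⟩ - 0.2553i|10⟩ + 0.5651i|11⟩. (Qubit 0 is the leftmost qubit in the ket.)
0.7845|01⟩ + 0.5651i|10⟩ - 0.2553i|11⟩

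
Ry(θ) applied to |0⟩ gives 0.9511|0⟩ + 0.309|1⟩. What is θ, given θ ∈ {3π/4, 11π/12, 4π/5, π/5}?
π/5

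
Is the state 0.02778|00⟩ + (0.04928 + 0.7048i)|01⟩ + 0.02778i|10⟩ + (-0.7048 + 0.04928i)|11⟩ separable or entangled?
Separable

Writing the state as a|00⟩ + b|01⟩ + c|10⟩ + d|11⟩, it is a product state iff ad − bc = 0.
Here (a, b, c, d) = (0.02778, (0.04928 + 0.7048i), 0.02778i, (-0.7048 + 0.04928i)): ad − bc = (0.02778)(-0.7048 + 0.04928i) − (0.04928 + 0.7048i)(0.02778i) = 0, so the state is separable.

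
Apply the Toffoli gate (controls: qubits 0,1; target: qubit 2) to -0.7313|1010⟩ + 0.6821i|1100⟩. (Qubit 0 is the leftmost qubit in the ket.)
-0.7313|1010⟩ + 0.6821i|1110⟩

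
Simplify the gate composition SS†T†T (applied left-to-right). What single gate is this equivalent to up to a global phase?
I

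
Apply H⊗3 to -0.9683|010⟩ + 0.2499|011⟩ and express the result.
-0.254|000⟩ - 0.4307|001⟩ + 0.254|010⟩ + 0.4307|011⟩ - 0.254|100⟩ - 0.4307|101⟩ + 0.254|110⟩ + 0.4307|111⟩

H⊗3 gives amp(|y⟩) = (1/2√2) Σ_x (−1)^(x·y) amp(|x⟩), where x·y is the number of positions in which both x and y have a 1.
|000⟩: (-0.9683 + 0.2499)/(2√2) = -0.254
|001⟩: (-0.9683 - 0.2499)/(2√2) = -0.4307
|010⟩: (0.9683 - 0.2499)/(2√2) = 0.254
|011⟩: (0.9683 + 0.2499)/(2√2) = 0.4307
|100⟩: (-0.9683 + 0.2499)/(2√2) = -0.254
|101⟩: (-0.9683 - 0.2499)/(2√2) = -0.4307
|110⟩: (0.9683 - 0.2499)/(2√2) = 0.254
|111⟩: (0.9683 + 0.2499)/(2√2) = 0.4307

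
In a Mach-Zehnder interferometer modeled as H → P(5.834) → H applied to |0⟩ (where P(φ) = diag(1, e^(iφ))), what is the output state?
(0.9504 - 0.2171i)|0⟩ + (0.0496 + 0.2171i)|1⟩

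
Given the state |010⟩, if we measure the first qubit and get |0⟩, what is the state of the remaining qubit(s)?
|10⟩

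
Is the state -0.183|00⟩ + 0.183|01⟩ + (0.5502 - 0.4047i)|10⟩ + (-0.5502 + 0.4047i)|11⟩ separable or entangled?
Separable

Writing the state as a|00⟩ + b|01⟩ + c|10⟩ + d|11⟩, it is a product state iff ad − bc = 0.
Here (a, b, c, d) = (-0.183, 0.183, (0.5502 - 0.4047i), (-0.5502 + 0.4047i)): ad − bc = (-0.183)(-0.5502 + 0.4047i) − (0.183)(0.5502 - 0.4047i) = 0, so the state is separable.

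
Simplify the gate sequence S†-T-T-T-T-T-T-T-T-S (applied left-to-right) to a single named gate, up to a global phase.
I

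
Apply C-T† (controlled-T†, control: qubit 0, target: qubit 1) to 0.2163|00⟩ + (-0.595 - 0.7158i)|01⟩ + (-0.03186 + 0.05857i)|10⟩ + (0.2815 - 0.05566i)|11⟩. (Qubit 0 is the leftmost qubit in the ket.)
0.2163|00⟩ + (-0.595 - 0.7158i)|01⟩ + (-0.03186 + 0.05857i)|10⟩ + (0.1597 - 0.2384i)|11⟩

C-T† leaves the control-|0⟩ kets |00⟩, |01⟩ unchanged and applies T† to qubit 1 on the control-|1⟩ pair (|10⟩, |11⟩).
T† = [[1, 0], [0, (1/√2 - (1/√2)i)]].
With a = amp(|10⟩) = (-0.03186 + 0.05857i) and b = amp(|11⟩) = (0.2815 - 0.05566i):
new amp(|10⟩) = (1)·a = (-0.03186 + 0.05857i)
new amp(|11⟩) = (1/√2 - (1/√2)i)·b = (0.1597 - 0.2384i)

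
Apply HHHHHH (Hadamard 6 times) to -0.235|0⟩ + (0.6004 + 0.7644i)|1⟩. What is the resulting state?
-0.235|0⟩ + (0.6004 + 0.7644i)|1⟩

H² = I, so an even number of Hadamards cancels: H^6 = I and the state is unchanged.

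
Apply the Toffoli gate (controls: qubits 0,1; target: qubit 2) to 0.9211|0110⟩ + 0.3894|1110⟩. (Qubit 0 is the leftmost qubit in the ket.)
0.9211|0110⟩ + 0.3894|1100⟩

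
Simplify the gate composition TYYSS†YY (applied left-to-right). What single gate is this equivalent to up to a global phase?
T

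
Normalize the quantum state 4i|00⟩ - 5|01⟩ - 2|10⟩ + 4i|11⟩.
0.5121i|00⟩ - 0.6402|01⟩ - 0.2561|10⟩ + 0.5121i|11⟩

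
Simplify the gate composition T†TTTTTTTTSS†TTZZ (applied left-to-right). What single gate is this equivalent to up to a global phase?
T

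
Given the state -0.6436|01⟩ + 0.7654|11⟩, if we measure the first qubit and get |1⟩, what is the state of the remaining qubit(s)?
|1⟩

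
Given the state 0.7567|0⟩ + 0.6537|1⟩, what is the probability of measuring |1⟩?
0.4273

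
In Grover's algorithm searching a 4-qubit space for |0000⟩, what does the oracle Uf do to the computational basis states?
Uf|x⟩ = -|x⟩ if x = 0000, else |x⟩ (phase flip on target)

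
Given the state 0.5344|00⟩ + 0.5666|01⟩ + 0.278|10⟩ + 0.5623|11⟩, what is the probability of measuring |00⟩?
0.2856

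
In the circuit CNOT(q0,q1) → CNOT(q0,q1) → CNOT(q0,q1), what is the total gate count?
3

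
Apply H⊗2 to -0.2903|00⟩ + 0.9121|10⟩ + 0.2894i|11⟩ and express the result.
(0.3109 + 0.1447i)|00⟩ + (0.3109 - 0.1447i)|01⟩ + (-0.6012 - 0.1447i)|10⟩ + (-0.6012 + 0.1447i)|11⟩

H⊗2 gives amp(|y⟩) = (1/2) Σ_x (−1)^(x·y) amp(|x⟩), where x·y is the number of positions in which both x and y have a 1.
|00⟩: (-0.2903 + 0.9121 + 0.2894i)/2 = (0.3109 + 0.1447i)
|01⟩: (-0.2903 + 0.9121 - 0.2894i)/2 = (0.3109 - 0.1447i)
|10⟩: (-0.2903 - 0.9121 - 0.2894i)/2 = (-0.6012 - 0.1447i)
|11⟩: (-0.2903 - 0.9121 + 0.2894i)/2 = (-0.6012 + 0.1447i)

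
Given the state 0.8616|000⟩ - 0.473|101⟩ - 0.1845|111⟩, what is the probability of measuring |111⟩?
0.03404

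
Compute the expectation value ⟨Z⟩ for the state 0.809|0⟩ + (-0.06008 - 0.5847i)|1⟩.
0.309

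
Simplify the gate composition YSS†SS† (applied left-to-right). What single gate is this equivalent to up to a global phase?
Y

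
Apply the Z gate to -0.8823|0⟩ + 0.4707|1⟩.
-0.8823|0⟩ - 0.4707|1⟩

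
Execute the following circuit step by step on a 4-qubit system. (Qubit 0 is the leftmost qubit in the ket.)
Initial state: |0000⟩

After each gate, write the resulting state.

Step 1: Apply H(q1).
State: 1/√2|0000⟩ + 1/√2|0100⟩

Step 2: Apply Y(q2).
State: (1/√2)i|0010⟩ + (1/√2)i|0110⟩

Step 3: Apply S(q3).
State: (1/√2)i|0010⟩ + (1/√2)i|0110⟩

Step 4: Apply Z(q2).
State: -(1/√2)i|0010⟩ - (1/√2)i|0110⟩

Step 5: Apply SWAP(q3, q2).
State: -(1/√2)i|0001⟩ - (1/√2)i|0101⟩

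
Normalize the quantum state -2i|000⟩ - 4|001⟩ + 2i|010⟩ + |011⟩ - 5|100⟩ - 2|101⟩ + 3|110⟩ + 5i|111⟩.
-0.2132i|000⟩ - 0.4264|001⟩ + 0.2132i|010⟩ + 0.1066|011⟩ - 0.533|100⟩ - 0.2132|101⟩ + 0.3198|110⟩ + 0.533i|111⟩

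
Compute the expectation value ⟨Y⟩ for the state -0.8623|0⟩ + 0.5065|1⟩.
0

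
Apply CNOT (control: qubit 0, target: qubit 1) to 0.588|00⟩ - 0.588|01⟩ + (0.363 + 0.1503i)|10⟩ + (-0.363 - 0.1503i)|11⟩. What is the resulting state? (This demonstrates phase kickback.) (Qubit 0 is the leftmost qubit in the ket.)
0.588|00⟩ - 0.588|01⟩ + (-0.363 - 0.1503i)|10⟩ + (0.363 + 0.1503i)|11⟩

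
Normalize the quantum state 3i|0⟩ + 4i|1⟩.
0.6i|0⟩ + 0.8i|1⟩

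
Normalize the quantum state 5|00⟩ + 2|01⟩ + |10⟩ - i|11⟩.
0.898|00⟩ + 0.3592|01⟩ + 0.1796|10⟩ - 0.1796i|11⟩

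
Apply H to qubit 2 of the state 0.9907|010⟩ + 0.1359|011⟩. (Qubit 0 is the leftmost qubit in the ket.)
0.7966|010⟩ + 0.6044|011⟩

H on qubit 2 mixes each pair of kets that differ only in qubit 2: amplitudes (a, b) of (|…0…⟩, |…1…⟩) become ((a + b)/√2, (a − b)/√2). Kets absent from the input have amplitude 0.
(|010⟩, |011⟩): (a, b) = (0.9907, 0.1359) → (0.7966, 0.6044)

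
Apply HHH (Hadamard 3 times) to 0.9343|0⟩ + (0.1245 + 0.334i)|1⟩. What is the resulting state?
(0.7487 + 0.2362i)|0⟩ + (0.5726 - 0.2362i)|1⟩

H² = I, so H^3 = H: a single Hadamard. With (a, b) = (0.9343, (0.1245 + 0.334i)), H gives ((a + b)/√2, (a − b)/√2) = ((0.7487 + 0.2362i), (0.5726 - 0.2362i)).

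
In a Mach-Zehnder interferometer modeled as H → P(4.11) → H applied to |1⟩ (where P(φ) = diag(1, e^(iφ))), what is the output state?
(0.7833 + 0.412i)|0⟩ + (0.2167 - 0.412i)|1⟩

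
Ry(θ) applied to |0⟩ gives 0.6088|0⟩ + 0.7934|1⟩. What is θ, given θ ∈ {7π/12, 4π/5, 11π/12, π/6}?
7π/12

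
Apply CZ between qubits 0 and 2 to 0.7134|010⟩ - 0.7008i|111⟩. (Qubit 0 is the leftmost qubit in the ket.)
0.7134|010⟩ + 0.7008i|111⟩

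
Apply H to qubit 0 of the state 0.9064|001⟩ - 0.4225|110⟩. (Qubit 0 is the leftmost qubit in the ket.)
0.6409|001⟩ - 0.2988|010⟩ + 0.6409|101⟩ + 0.2988|110⟩

H on qubit 0 mixes each pair of kets that differ only in qubit 0: amplitudes (a, b) of (|…0…⟩, |…1…⟩) become ((a + b)/√2, (a − b)/√2). Kets absent from the input have amplitude 0.
(|001⟩, |101⟩): (a, b) = (0.9064, 0) → (0.6409, 0.6409)
(|010⟩, |110⟩): (a, b) = (0, -0.4225) → (-0.2988, 0.2988)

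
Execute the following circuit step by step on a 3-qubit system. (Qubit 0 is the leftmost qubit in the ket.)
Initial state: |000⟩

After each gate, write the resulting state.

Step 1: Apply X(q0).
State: |100⟩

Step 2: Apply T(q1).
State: |100⟩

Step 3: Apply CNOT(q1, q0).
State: |100⟩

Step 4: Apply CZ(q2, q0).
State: |100⟩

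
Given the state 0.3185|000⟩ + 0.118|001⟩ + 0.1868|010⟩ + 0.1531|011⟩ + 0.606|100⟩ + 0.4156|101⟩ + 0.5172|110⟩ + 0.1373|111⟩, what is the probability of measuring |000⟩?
0.1014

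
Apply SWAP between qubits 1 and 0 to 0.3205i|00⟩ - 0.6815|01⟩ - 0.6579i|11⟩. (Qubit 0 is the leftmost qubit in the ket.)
0.3205i|00⟩ - 0.6815|10⟩ - 0.6579i|11⟩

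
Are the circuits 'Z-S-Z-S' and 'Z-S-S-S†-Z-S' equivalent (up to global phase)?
Yes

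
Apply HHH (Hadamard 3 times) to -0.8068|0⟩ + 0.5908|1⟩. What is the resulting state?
-0.1527|0⟩ - 0.9883|1⟩

H² = I, so H^3 = H: a single Hadamard. With (a, b) = (-0.8068, 0.5908), H gives ((a + b)/√2, (a − b)/√2) = (-0.1527, -0.9883).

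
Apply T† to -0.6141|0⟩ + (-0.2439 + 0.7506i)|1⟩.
-0.6141|0⟩ + (0.3583 + 0.7032i)|1⟩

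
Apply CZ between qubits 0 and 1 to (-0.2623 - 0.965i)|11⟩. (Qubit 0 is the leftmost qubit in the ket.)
(0.2623 + 0.965i)|11⟩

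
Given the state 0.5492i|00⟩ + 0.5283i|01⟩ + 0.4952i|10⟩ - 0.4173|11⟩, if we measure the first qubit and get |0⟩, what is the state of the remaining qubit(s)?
0.7207i|0⟩ + 0.6933i|1⟩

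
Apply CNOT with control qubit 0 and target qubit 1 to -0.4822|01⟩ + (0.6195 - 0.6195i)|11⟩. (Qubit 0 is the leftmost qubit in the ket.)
-0.4822|01⟩ + (0.6195 - 0.6195i)|10⟩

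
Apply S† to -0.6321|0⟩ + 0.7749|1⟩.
-0.6321|0⟩ - 0.7749i|1⟩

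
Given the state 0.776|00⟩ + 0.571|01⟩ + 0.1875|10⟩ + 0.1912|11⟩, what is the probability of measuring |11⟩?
0.03656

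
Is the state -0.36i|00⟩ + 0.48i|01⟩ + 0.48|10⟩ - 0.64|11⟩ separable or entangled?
Separable

Writing the state as a|00⟩ + b|01⟩ + c|10⟩ + d|11⟩, it is a product state iff ad − bc = 0.
Here (a, b, c, d) = (-0.36i, 0.48i, 0.48, -0.64): ad − bc = (-0.36i)(-0.64) − (0.48i)(0.48) = 0, so the state is separable.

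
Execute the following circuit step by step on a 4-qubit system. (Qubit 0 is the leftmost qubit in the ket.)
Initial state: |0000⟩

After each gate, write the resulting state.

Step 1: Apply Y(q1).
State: i|0100⟩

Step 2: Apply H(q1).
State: (1/√2)i|0000⟩ - (1/√2)i|0100⟩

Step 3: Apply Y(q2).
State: -1/√2|0010⟩ + 1/√2|0110⟩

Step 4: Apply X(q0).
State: -1/√2|1010⟩ + 1/√2|1110⟩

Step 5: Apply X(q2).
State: -1/√2|1000⟩ + 1/√2|1100⟩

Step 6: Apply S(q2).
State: -1/√2|1000⟩ + 1/√2|1100⟩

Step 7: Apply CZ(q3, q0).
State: -1/√2|1000⟩ + 1/√2|1100⟩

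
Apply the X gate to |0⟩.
|1⟩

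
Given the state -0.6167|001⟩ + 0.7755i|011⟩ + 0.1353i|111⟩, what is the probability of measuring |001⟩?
0.3803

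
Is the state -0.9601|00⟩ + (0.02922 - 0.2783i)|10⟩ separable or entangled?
Separable

Writing the state as a|00⟩ + b|01⟩ + c|10⟩ + d|11⟩, it is a product state iff ad − bc = 0.
Here (a, b, c, d) = (-0.9601, 0, (0.02922 - 0.2783i), 0): ad − bc = (-0.9601)(0) − (0)(0.02922 - 0.2783i) = 0, so the state is separable.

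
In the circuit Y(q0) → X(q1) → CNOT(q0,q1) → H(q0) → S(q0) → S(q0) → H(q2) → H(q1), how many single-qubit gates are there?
7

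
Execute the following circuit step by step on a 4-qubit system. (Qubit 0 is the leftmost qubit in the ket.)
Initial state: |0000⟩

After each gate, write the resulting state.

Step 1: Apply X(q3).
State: |0001⟩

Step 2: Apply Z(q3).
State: -|0001⟩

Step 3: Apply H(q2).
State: -1/√2|0001⟩ - 1/√2|0011⟩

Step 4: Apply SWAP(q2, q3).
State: -1/√2|0010⟩ - 1/√2|0011⟩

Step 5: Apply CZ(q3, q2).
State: -1/√2|0010⟩ + 1/√2|0011⟩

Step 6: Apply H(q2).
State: -1/2|0000⟩ + 1/2|0001⟩ + 1/2|0010⟩ - 1/2|0011⟩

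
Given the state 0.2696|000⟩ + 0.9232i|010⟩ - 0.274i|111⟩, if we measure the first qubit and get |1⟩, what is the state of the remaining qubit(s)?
-i|11⟩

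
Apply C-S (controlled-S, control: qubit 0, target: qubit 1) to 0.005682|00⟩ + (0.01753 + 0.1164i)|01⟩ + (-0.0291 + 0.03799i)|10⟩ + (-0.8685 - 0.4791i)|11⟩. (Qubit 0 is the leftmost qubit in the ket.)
0.005682|00⟩ + (0.01753 + 0.1164i)|01⟩ + (-0.0291 + 0.03799i)|10⟩ + (0.4791 - 0.8685i)|11⟩

C-S leaves the control-|0⟩ kets |00⟩, |01⟩ unchanged and applies S to qubit 1 on the control-|1⟩ pair (|10⟩, |11⟩).
S = [[1, 0], [0, i]].
With a = amp(|10⟩) = (-0.0291 + 0.03799i) and b = amp(|11⟩) = (-0.8685 - 0.4791i):
new amp(|10⟩) = (1)·a = (-0.0291 + 0.03799i)
new amp(|11⟩) = (i)·b = (0.4791 - 0.8685i)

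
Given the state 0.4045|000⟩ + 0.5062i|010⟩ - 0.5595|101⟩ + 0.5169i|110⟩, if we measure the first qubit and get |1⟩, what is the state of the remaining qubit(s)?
-0.7345|01⟩ + 0.6786i|10⟩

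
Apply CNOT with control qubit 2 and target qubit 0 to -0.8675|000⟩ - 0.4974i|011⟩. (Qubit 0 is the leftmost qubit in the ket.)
-0.8675|000⟩ - 0.4974i|111⟩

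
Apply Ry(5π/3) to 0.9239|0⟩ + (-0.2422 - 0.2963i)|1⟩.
(-0.679 + 0.1482i)|0⟩ + (0.6717 + 0.2566i)|1⟩

Ry(5π/3) = [[cos(θ/2), −sin(θ/2)], [sin(θ/2), cos(θ/2)]]; θ = 5π/3, cos(θ/2) ≈ -0.866025, sin(θ/2) ≈ 0.5.
With a = amp(|0⟩) = 0.9239 and b = amp(|1⟩) = (-0.2422 - 0.2963i):
new amp(|0⟩) = (-0.866025)·a + (-0.5)·b = (-0.679 + 0.1482i)
new amp(|1⟩) = (0.5)·a + (-0.866025)·b = (0.6717 + 0.2566i)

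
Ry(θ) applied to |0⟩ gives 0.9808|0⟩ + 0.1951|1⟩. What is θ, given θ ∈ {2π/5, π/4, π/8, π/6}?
π/8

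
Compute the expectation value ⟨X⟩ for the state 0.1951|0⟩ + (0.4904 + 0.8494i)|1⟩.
0.1914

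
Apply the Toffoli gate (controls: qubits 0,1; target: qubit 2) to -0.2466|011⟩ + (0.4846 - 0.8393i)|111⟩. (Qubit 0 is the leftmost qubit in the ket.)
-0.2466|011⟩ + (0.4846 - 0.8393i)|110⟩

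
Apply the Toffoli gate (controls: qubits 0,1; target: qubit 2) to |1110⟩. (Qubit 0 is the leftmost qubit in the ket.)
|1100⟩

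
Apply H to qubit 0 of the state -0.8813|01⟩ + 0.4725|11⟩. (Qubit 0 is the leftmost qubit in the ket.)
-0.2891|01⟩ - 0.9573|11⟩

H on qubit 0 mixes each pair of kets that differ only in qubit 0: amplitudes (a, b) of (|…0…⟩, |…1…⟩) become ((a + b)/√2, (a − b)/√2). Kets absent from the input have amplitude 0.
(|01⟩, |11⟩): (a, b) = (-0.8813, 0.4725) → (-0.2891, -0.9573)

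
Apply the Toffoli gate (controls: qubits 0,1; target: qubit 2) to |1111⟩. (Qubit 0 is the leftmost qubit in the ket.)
|1101⟩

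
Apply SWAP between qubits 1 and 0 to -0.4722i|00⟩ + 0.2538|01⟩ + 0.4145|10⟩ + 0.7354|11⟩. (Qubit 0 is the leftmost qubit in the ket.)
-0.4722i|00⟩ + 0.4145|01⟩ + 0.2538|10⟩ + 0.7354|11⟩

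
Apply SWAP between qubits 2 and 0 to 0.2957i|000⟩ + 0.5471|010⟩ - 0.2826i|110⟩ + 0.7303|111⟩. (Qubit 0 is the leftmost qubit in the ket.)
0.2957i|000⟩ + 0.5471|010⟩ - 0.2826i|011⟩ + 0.7303|111⟩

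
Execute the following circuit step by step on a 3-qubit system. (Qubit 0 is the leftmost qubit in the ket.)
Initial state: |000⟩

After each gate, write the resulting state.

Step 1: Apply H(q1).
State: 1/√2|000⟩ + 1/√2|010⟩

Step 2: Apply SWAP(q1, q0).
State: 1/√2|000⟩ + 1/√2|100⟩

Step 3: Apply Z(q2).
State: 1/√2|000⟩ + 1/√2|100⟩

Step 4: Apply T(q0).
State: 1/√2|000⟩ + (1/2 + (1/2)i)|100⟩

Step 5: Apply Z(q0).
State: 1/√2|000⟩ + (-1/2 - (1/2)i)|100⟩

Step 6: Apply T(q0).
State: 1/√2|000⟩ - (1/√2)i|100⟩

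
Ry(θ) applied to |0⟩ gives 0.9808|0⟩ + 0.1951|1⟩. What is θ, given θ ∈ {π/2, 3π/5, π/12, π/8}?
π/8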